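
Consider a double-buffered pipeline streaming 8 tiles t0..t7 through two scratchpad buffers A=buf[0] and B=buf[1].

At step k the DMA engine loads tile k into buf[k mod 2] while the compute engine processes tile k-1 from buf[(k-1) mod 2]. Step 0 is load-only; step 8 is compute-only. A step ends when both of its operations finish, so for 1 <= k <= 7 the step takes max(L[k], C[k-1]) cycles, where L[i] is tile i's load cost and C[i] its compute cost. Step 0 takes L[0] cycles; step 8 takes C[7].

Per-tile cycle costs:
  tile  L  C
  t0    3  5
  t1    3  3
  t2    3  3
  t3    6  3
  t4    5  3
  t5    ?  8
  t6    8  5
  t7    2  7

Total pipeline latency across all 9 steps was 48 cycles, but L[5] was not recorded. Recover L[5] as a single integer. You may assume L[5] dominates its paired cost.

step 0 → dur = L[0]=3 = 3
step 1 → dur = max(L[1]=3, C[0]=5) = 5
step 2 → dur = max(L[2]=3, C[1]=3) = 3
step 3 → dur = max(L[3]=6, C[2]=3) = 6
step 4 → dur = max(L[4]=5, C[3]=3) = 5
step 5 → dur = max(L[5]=?, C[4]=3) = L[5]  (unknown; binding)
step 6 → dur = max(L[6]=8, C[5]=8) = 8
step 7 → dur = max(L[7]=2, C[6]=5) = 5
step 8 → dur = C[7]=7 = 7
sum of known step durations = 42
dur[5] = total - known = 48 - 42 = 6
L[5] is the binding max in step 5, so L[5] = dur[5] = 6

L[5] = 6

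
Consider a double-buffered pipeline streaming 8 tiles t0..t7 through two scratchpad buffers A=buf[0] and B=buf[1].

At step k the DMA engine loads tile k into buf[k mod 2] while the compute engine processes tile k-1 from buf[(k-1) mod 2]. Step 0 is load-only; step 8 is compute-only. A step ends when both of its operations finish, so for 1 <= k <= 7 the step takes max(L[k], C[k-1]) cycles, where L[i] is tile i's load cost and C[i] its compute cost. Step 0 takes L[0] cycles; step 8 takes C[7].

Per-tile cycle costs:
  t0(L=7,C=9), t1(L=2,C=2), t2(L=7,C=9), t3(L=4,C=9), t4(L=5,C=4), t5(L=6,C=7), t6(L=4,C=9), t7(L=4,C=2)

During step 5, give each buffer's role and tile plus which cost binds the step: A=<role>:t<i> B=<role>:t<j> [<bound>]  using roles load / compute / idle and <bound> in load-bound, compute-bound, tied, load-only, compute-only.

step 5: A=compute:t4 B=load:t5 [load-bound]

  0. 7=7c; end=7; A:t0 B:-
  1. max(2,9)=9c; end=16; A:t0 B:t1
  2. max(7,2)=7c; end=23; A:t2 B:t1
  3. max(4,9)=9c; end=32; A:t2 B:t3
  4. max(5,9)=9c; end=41; A:t4 B:t3
  5. max(6,4)=6c; end=47; A:t4 B:t5
  6. max(4,7)=7c; end=54; A:t6 B:t5
  7. max(4,9)=9c; end=63; A:t6 B:t7
  8. 2=2c; end=65; A:t6 B:t7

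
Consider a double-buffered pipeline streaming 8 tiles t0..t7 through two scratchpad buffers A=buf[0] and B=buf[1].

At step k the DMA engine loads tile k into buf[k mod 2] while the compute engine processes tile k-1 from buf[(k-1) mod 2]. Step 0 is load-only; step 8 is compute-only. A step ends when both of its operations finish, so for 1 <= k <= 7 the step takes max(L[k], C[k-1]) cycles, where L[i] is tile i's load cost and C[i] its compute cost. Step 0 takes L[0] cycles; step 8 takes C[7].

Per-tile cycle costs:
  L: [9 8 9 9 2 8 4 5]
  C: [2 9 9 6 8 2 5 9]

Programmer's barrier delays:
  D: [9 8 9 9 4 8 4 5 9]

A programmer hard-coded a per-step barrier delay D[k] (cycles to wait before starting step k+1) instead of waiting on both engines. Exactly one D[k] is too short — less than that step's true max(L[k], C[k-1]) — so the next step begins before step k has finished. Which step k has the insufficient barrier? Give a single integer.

step 0: need L[0]=9 = 9; D[0]=9 ok
step 1: need max(L[1]=8,C[0]=2) = 8; D[1]=8 ok
step 2: need max(L[2]=9,C[1]=9) = 9; D[2]=9 ok
step 3: need max(L[3]=9,C[2]=9) = 9; D[3]=9 ok
step 4: need max(L[4]=2,C[3]=6) = 6; D[4]=4 SHORT
step 5: need max(L[5]=8,C[4]=8) = 8; D[5]=8 ok
step 6: need max(L[6]=4,C[5]=2) = 4; D[6]=4 ok
step 7: need max(L[7]=5,C[6]=5) = 5; D[7]=5 ok
step 8: need C[7]=9 = 9; D[8]=9 ok

hazard at step 4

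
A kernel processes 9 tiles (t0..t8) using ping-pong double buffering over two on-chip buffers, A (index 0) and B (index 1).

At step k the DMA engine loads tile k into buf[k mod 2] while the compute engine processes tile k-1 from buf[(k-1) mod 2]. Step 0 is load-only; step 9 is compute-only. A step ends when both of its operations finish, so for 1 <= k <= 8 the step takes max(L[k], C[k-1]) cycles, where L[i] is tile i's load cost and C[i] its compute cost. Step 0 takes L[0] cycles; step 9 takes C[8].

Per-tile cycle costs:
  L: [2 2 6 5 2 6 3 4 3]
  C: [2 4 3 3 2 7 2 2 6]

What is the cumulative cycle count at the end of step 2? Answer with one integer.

end_cycle[2] = 10

[0] DMA t0→A (2c) ∥ CU idle ⇒ 2c, clock 2
[1] DMA t1→B (2c) ∥ CU A:t0 (2c) ⇒ 2c, clock 4
[2] DMA t2→A (6c) ∥ CU B:t1 (4c) ⇒ 6c, clock 10
[3] DMA t3→B (5c) ∥ CU A:t2 (3c) ⇒ 5c, clock 15
[4] DMA t4→A (2c) ∥ CU B:t3 (3c) ⇒ 3c, clock 18
[5] DMA t5→B (6c) ∥ CU A:t4 (2c) ⇒ 6c, clock 24
[6] DMA t6→A (3c) ∥ CU B:t5 (7c) ⇒ 7c, clock 31
[7] DMA t7→B (4c) ∥ CU A:t6 (2c) ⇒ 4c, clock 35
[8] DMA t8→A (3c) ∥ CU B:t7 (2c) ⇒ 3c, clock 38
[9] DMA idle ∥ CU A:t8 (6c) ⇒ 6c, clock 44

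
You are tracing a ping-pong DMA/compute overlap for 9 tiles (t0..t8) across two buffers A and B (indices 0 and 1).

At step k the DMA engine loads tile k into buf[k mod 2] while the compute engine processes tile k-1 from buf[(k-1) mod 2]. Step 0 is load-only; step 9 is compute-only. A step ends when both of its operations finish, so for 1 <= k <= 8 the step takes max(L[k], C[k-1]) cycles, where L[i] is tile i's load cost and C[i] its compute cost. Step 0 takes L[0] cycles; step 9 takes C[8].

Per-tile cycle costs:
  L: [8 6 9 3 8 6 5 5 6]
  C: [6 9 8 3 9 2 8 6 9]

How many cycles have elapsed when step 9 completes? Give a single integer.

end_cycle[9] = 76

[0] DMA t0→A (8c) ∥ CU idle ⇒ 8c, clock 8
[1] DMA t1→B (6c) ∥ CU A:t0 (6c) ⇒ 6c, clock 14
[2] DMA t2→A (9c) ∥ CU B:t1 (9c) ⇒ 9c, clock 23
[3] DMA t3→B (3c) ∥ CU A:t2 (8c) ⇒ 8c, clock 31
[4] DMA t4→A (8c) ∥ CU B:t3 (3c) ⇒ 8c, clock 39
[5] DMA t5→B (6c) ∥ CU A:t4 (9c) ⇒ 9c, clock 48
[6] DMA t6→A (5c) ∥ CU B:t5 (2c) ⇒ 5c, clock 53
[7] DMA t7→B (5c) ∥ CU A:t6 (8c) ⇒ 8c, clock 61
[8] DMA t8→A (6c) ∥ CU B:t7 (6c) ⇒ 6c, clock 67
[9] DMA idle ∥ CU A:t8 (9c) ⇒ 9c, clock 76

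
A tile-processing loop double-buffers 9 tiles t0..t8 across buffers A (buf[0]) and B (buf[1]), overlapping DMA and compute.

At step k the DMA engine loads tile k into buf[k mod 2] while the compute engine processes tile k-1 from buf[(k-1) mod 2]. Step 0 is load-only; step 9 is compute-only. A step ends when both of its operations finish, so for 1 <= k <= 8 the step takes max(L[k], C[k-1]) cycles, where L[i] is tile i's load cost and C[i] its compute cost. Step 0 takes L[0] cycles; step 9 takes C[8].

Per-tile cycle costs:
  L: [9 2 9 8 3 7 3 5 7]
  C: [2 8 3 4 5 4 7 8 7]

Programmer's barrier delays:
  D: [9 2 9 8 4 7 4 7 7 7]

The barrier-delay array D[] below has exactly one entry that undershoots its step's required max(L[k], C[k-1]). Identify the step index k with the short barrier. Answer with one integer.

k=0 barrier L[0]=9→9c, D[0]=9 ok
k=1 barrier max(L[1]=2,C[0]=2)→2c, D[1]=2 ok
k=2 barrier max(L[2]=9,C[1]=8)→9c, D[2]=9 ok
k=3 barrier max(L[3]=8,C[2]=3)→8c, D[3]=8 ok
k=4 barrier max(L[4]=3,C[3]=4)→4c, D[4]=4 ok
k=5 barrier max(L[5]=7,C[4]=5)→7c, D[5]=7 ok
k=6 barrier max(L[6]=3,C[5]=4)→4c, D[6]=4 ok
k=7 barrier max(L[7]=5,C[6]=7)→7c, D[7]=7 ok
k=8 barrier max(L[8]=7,C[7]=8)→8c, D[8]=7 SHORT
k=9 barrier C[8]=7→7c, D[9]=7 ok

hazard at step 8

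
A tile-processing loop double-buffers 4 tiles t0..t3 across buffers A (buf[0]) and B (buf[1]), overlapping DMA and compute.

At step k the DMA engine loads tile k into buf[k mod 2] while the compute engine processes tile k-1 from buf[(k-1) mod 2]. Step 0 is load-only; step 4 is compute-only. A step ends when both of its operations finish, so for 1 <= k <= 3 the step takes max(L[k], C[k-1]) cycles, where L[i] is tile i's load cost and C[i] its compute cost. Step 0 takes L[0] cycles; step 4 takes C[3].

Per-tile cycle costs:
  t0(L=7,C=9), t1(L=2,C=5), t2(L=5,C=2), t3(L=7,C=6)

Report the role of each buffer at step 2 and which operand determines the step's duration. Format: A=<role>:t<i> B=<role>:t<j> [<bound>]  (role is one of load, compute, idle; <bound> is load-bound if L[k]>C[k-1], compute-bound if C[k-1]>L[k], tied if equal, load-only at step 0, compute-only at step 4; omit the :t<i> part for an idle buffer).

step 2: A=load:t2 B=compute:t1 [tied]

k=0 load=t0/7c comp=- wait=7 total=7
k=1 load=t1/2c comp=t0/9c wait=9 total=16
k=2 load=t2/5c comp=t1/5c wait=5 total=21
k=3 load=t3/7c comp=t2/2c wait=7 total=28
k=4 load=- comp=t3/6c wait=6 total=34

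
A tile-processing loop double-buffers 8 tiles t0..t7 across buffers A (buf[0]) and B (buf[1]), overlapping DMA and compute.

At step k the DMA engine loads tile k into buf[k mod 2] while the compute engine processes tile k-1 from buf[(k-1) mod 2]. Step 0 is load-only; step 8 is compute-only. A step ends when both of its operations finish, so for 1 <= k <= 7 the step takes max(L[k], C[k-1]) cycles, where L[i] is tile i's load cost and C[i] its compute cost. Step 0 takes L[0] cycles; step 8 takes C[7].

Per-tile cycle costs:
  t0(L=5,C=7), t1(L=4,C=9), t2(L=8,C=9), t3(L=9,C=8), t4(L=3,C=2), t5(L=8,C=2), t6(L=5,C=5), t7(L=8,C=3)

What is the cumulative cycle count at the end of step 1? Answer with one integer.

[0] DMA t0→A (5c) ∥ CU idle ⇒ 5c, clock 5
[1] DMA t1→B (4c) ∥ CU A:t0 (7c) ⇒ 7c, clock 12
[2] DMA t2→A (8c) ∥ CU B:t1 (9c) ⇒ 9c, clock 21
[3] DMA t3→B (9c) ∥ CU A:t2 (9c) ⇒ 9c, clock 30
[4] DMA t4→A (3c) ∥ CU B:t3 (8c) ⇒ 8c, clock 38
[5] DMA t5→B (8c) ∥ CU A:t4 (2c) ⇒ 8c, clock 46
[6] DMA t6→A (5c) ∥ CU B:t5 (2c) ⇒ 5c, clock 51
[7] DMA t7→B (8c) ∥ CU A:t6 (5c) ⇒ 8c, clock 59
[8] DMA idle ∥ CU B:t7 (3c) ⇒ 3c, clock 62

end_cycle[1] = 12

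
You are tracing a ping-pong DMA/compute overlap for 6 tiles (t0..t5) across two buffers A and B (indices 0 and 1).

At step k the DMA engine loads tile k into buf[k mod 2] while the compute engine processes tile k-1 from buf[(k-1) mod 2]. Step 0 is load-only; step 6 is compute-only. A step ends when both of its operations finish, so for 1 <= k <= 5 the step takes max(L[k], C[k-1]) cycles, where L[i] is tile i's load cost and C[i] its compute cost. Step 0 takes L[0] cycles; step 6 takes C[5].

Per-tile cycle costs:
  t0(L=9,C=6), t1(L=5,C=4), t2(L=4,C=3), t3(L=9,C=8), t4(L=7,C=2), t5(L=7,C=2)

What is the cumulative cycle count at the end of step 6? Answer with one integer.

k=0 load=t0/9c comp=- wait=9 total=9
k=1 load=t1/5c comp=t0/6c wait=6 total=15
k=2 load=t2/4c comp=t1/4c wait=4 total=19
k=3 load=t3/9c comp=t2/3c wait=9 total=28
k=4 load=t4/7c comp=t3/8c wait=8 total=36
k=5 load=t5/7c comp=t4/2c wait=7 total=43
k=6 load=- comp=t5/2c wait=2 total=45

end_cycle[6] = 45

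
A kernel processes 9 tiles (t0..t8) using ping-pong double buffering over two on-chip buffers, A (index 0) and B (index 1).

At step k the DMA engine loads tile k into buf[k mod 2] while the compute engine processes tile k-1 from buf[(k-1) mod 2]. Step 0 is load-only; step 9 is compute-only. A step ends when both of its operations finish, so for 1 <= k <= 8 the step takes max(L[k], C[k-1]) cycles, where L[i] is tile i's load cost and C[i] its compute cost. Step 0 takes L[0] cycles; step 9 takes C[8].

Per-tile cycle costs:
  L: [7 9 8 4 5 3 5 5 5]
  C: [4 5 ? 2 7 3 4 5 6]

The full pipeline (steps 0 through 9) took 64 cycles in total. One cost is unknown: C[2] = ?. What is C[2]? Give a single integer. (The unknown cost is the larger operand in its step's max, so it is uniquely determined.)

C[2] = 7

step 0 → dur = L[0]=7 = 7
step 1 → dur = max(L[1]=9, C[0]=4) = 9
step 2 → dur = max(L[2]=8, C[1]=5) = 8
step 3 → dur = max(L[3]=4, C[2]=?) = C[2]  (unknown; binding)
step 4 → dur = max(L[4]=5, C[3]=2) = 5
step 5 → dur = max(L[5]=3, C[4]=7) = 7
step 6 → dur = max(L[6]=5, C[5]=3) = 5
step 7 → dur = max(L[7]=5, C[6]=4) = 5
step 8 → dur = max(L[8]=5, C[7]=5) = 5
step 9 → dur = C[8]=6 = 6
sum of known step durations = 57
dur[3] = total - known = 64 - 57 = 7
C[2] is the binding max in step 3, so C[2] = dur[3] = 7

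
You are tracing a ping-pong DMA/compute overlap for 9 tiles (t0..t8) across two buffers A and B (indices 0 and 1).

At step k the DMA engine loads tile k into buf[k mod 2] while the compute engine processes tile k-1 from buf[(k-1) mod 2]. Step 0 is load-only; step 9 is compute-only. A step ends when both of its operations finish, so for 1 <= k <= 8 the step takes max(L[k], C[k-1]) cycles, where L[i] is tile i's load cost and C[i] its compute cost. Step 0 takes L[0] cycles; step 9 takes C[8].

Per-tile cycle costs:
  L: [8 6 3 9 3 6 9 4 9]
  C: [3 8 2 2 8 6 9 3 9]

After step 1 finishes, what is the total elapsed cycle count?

end_cycle[1] = 14

step 0: L[0]=8 → dur=8, Σ=8 | A=load:t0 B=idle [load-only]
step 1: L[1]=6 C[0]=3 → dur=6, Σ=14 | A=compute:t0 B=load:t1 [load-bound]
step 2: L[2]=3 C[1]=8 → dur=8, Σ=22 | A=load:t2 B=compute:t1 [compute-bound]
step 3: L[3]=9 C[2]=2 → dur=9, Σ=31 | A=compute:t2 B=load:t3 [load-bound]
step 4: L[4]=3 C[3]=2 → dur=3, Σ=34 | A=load:t4 B=compute:t3 [load-bound]
step 5: L[5]=6 C[4]=8 → dur=8, Σ=42 | A=compute:t4 B=load:t5 [compute-bound]
step 6: L[6]=9 C[5]=6 → dur=9, Σ=51 | A=load:t6 B=compute:t5 [load-bound]
step 7: L[7]=4 C[6]=9 → dur=9, Σ=60 | A=compute:t6 B=load:t7 [compute-bound]
step 8: L[8]=9 C[7]=3 → dur=9, Σ=69 | A=load:t8 B=compute:t7 [load-bound]
step 9: C[8]=9 → dur=9, Σ=78 | A=compute:t8 B=idle [compute-only]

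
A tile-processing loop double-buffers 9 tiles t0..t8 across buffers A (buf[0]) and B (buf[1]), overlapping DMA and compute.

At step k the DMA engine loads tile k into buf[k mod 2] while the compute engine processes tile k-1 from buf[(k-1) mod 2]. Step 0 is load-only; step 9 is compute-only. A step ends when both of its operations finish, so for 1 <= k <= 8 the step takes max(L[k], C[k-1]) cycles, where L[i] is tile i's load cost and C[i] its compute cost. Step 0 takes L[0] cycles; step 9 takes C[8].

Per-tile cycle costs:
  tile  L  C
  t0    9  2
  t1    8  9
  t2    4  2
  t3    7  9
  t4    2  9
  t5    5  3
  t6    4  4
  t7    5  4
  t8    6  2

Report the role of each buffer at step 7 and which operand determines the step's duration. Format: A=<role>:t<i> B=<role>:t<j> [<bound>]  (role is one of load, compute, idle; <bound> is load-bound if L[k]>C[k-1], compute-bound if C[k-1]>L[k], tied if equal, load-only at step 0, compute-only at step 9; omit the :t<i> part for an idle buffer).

  0. 9=9c; end=9; A:t0 B:-
  1. max(8,2)=8c; end=17; A:t0 B:t1
  2. max(4,9)=9c; end=26; A:t2 B:t1
  3. max(7,2)=7c; end=33; A:t2 B:t3
  4. max(2,9)=9c; end=42; A:t4 B:t3
  5. max(5,9)=9c; end=51; A:t4 B:t5
  6. max(4,3)=4c; end=55; A:t6 B:t5
  7. max(5,4)=5c; end=60; A:t6 B:t7
  8. max(6,4)=6c; end=66; A:t8 B:t7
  9. 2=2c; end=68; A:t8 B:t7

step 7: A=compute:t6 B=load:t7 [load-bound]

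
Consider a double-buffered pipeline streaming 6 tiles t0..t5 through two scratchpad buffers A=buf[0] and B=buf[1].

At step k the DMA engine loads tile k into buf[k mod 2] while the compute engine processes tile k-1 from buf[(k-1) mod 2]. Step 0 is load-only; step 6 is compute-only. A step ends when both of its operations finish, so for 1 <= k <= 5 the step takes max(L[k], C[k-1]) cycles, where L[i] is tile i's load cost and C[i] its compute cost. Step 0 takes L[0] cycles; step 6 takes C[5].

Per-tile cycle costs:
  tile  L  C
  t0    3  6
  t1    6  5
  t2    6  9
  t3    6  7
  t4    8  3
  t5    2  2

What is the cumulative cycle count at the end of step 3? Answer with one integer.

k=0 load=t0/3c comp=- wait=3 total=3
k=1 load=t1/6c comp=t0/6c wait=6 total=9
k=2 load=t2/6c comp=t1/5c wait=6 total=15
k=3 load=t3/6c comp=t2/9c wait=9 total=24
k=4 load=t4/8c comp=t3/7c wait=8 total=32
k=5 load=t5/2c comp=t4/3c wait=3 total=35
k=6 load=- comp=t5/2c wait=2 total=37

end_cycle[3] = 24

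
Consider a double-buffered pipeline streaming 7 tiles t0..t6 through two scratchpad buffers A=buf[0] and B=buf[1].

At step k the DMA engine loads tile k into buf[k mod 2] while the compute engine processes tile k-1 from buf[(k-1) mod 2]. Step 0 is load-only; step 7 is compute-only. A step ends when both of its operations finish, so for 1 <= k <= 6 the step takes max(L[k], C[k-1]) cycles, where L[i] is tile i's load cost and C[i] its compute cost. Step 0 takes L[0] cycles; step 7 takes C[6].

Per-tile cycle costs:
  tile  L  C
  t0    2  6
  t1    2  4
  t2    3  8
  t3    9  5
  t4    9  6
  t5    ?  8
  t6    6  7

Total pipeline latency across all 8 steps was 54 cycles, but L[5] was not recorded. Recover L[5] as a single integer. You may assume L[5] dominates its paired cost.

step 0 → dur = L[0]=2 = 2
step 1 → dur = max(L[1]=2, C[0]=6) = 6
step 2 → dur = max(L[2]=3, C[1]=4) = 4
step 3 → dur = max(L[3]=9, C[2]=8) = 9
step 4 → dur = max(L[4]=9, C[3]=5) = 9
step 5 → dur = max(L[5]=?, C[4]=6) = L[5]  (unknown; binding)
step 6 → dur = max(L[6]=6, C[5]=8) = 8
step 7 → dur = C[6]=7 = 7
sum of known step durations = 45
dur[5] = total - known = 54 - 45 = 9
L[5] is the binding max in step 5, so L[5] = dur[5] = 9

L[5] = 9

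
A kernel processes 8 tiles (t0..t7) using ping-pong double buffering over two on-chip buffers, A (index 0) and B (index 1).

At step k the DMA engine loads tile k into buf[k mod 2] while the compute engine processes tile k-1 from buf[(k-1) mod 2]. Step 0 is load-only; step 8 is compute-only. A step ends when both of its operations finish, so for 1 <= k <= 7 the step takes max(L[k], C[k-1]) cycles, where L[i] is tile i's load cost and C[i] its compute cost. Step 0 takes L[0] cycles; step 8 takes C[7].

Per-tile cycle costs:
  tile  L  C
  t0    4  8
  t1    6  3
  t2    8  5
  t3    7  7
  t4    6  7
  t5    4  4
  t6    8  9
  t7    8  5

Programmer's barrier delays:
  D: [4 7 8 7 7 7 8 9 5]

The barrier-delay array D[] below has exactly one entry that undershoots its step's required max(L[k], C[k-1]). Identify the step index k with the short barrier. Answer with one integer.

hazard at step 1

step 0: need L[0]=4 = 4; D[0]=4 ok
step 1: need max(L[1]=6,C[0]=8) = 8; D[1]=7 SHORT
step 2: need max(L[2]=8,C[1]=3) = 8; D[2]=8 ok
step 3: need max(L[3]=7,C[2]=5) = 7; D[3]=7 ok
step 4: need max(L[4]=6,C[3]=7) = 7; D[4]=7 ok
step 5: need max(L[5]=4,C[4]=7) = 7; D[5]=7 ok
step 6: need max(L[6]=8,C[5]=4) = 8; D[6]=8 ok
step 7: need max(L[7]=8,C[6]=9) = 9; D[7]=9 ok
step 8: need C[7]=5 = 5; D[8]=5 ok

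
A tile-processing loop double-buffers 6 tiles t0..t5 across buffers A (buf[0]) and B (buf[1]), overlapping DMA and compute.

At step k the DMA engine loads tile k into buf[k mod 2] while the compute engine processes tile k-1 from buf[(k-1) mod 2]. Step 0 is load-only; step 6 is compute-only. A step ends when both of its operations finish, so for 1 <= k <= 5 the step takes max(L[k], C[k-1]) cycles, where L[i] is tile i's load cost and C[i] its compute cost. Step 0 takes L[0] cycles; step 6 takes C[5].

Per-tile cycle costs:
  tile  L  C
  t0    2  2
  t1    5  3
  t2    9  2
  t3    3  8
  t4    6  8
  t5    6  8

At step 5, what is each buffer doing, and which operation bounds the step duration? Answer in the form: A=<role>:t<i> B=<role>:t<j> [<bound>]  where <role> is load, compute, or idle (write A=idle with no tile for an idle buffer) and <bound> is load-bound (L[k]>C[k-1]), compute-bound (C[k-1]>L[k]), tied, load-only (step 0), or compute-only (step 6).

step 5: A=compute:t4 B=load:t5 [compute-bound]

  0. 2=2c; end=2; A:t0 B:-
  1. max(5,2)=5c; end=7; A:t0 B:t1
  2. max(9,3)=9c; end=16; A:t2 B:t1
  3. max(3,2)=3c; end=19; A:t2 B:t3
  4. max(6,8)=8c; end=27; A:t4 B:t3
  5. max(6,8)=8c; end=35; A:t4 B:t5
  6. 8=8c; end=43; A:t4 B:t5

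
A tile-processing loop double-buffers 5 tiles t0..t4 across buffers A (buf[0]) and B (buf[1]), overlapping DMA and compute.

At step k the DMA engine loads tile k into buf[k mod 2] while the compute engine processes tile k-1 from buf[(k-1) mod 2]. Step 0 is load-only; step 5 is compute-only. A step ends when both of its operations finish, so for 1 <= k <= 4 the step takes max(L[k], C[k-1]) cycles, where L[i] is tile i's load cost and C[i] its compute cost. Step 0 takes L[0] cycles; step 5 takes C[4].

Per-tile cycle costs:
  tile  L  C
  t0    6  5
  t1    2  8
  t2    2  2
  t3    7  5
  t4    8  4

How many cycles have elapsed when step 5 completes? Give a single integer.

[0] DMA t0→A (6c) ∥ CU idle ⇒ 6c, clock 6
[1] DMA t1→B (2c) ∥ CU A:t0 (5c) ⇒ 5c, clock 11
[2] DMA t2→A (2c) ∥ CU B:t1 (8c) ⇒ 8c, clock 19
[3] DMA t3→B (7c) ∥ CU A:t2 (2c) ⇒ 7c, clock 26
[4] DMA t4→A (8c) ∥ CU B:t3 (5c) ⇒ 8c, clock 34
[5] DMA idle ∥ CU A:t4 (4c) ⇒ 4c, clock 38

end_cycle[5] = 38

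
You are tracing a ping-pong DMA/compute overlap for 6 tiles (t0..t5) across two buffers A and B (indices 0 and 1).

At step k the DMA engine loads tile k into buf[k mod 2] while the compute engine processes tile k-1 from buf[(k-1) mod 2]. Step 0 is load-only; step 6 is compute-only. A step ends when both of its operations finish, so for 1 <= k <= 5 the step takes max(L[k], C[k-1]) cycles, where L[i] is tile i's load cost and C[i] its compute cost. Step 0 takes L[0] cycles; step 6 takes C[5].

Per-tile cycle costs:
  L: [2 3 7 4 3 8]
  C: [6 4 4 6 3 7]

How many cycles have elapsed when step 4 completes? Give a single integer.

end_cycle[4] = 25

  0. 2=2c; end=2; A:t0 B:-
  1. max(3,6)=6c; end=8; A:t0 B:t1
  2. max(7,4)=7c; end=15; A:t2 B:t1
  3. max(4,4)=4c; end=19; A:t2 B:t3
  4. max(3,6)=6c; end=25; A:t4 B:t3
  5. max(8,3)=8c; end=33; A:t4 B:t5
  6. 7=7c; end=40; A:t4 B:t5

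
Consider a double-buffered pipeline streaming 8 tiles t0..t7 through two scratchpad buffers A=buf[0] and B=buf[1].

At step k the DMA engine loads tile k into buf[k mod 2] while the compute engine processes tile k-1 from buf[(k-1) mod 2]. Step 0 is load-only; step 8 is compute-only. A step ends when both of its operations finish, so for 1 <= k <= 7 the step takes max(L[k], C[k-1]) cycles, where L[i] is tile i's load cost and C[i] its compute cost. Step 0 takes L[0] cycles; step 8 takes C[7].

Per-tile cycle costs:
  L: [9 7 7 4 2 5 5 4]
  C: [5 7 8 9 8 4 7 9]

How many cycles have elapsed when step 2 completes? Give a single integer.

end_cycle[2] = 23

k=0 load=t0/9c comp=- wait=9 total=9
k=1 load=t1/7c comp=t0/5c wait=7 total=16
k=2 load=t2/7c comp=t1/7c wait=7 total=23
k=3 load=t3/4c comp=t2/8c wait=8 total=31
k=4 load=t4/2c comp=t3/9c wait=9 total=40
k=5 load=t5/5c comp=t4/8c wait=8 total=48
k=6 load=t6/5c comp=t5/4c wait=5 total=53
k=7 load=t7/4c comp=t6/7c wait=7 total=60
k=8 load=- comp=t7/9c wait=9 total=69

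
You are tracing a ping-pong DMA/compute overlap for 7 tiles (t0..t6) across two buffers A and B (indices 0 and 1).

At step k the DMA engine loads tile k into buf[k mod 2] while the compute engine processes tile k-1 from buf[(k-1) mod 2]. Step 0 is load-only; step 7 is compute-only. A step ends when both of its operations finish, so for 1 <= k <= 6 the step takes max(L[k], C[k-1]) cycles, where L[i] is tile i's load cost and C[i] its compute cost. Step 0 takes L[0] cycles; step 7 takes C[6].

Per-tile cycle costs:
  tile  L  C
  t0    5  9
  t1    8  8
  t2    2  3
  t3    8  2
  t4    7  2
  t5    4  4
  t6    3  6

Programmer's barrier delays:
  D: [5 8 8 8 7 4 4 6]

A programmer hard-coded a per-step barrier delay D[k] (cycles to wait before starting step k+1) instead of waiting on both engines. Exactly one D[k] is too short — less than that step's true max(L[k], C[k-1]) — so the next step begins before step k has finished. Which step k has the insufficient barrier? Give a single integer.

[0] required=L[0]=5=5 vs D=5 ok
[1] required=max(L[1]=8,C[0]=9)=9 vs D=8 SHORT
[2] required=max(L[2]=2,C[1]=8)=8 vs D=8 ok
[3] required=max(L[3]=8,C[2]=3)=8 vs D=8 ok
[4] required=max(L[4]=7,C[3]=2)=7 vs D=7 ok
[5] required=max(L[5]=4,C[4]=2)=4 vs D=4 ok
[6] required=max(L[6]=3,C[5]=4)=4 vs D=4 ok
[7] required=C[6]=6=6 vs D=6 ok

hazard at step 1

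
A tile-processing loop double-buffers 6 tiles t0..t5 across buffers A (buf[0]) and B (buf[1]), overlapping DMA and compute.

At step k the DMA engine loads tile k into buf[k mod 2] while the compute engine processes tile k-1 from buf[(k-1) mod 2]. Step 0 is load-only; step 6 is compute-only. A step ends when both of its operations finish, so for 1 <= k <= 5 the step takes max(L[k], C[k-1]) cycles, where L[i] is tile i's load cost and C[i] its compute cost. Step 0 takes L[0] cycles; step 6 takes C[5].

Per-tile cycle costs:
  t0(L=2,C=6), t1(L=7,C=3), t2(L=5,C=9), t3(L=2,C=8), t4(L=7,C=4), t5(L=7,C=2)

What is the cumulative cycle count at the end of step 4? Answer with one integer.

[0] DMA t0→A (2c) ∥ CU idle ⇒ 2c, clock 2
[1] DMA t1→B (7c) ∥ CU A:t0 (6c) ⇒ 7c, clock 9
[2] DMA t2→A (5c) ∥ CU B:t1 (3c) ⇒ 5c, clock 14
[3] DMA t3→B (2c) ∥ CU A:t2 (9c) ⇒ 9c, clock 23
[4] DMA t4→A (7c) ∥ CU B:t3 (8c) ⇒ 8c, clock 31
[5] DMA t5→B (7c) ∥ CU A:t4 (4c) ⇒ 7c, clock 38
[6] DMA idle ∥ CU B:t5 (2c) ⇒ 2c, clock 40

end_cycle[4] = 31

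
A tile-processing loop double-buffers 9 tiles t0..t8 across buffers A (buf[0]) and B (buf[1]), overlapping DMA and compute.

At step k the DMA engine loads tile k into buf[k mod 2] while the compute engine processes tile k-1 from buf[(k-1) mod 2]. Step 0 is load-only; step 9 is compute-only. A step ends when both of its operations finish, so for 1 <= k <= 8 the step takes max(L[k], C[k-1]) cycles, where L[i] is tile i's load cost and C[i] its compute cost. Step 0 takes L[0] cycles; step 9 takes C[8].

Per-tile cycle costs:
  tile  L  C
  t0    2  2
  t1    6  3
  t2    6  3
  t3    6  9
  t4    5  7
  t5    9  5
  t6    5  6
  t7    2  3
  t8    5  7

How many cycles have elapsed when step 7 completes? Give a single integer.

  0. 2=2c; end=2; A:t0 B:-
  1. max(6,2)=6c; end=8; A:t0 B:t1
  2. max(6,3)=6c; end=14; A:t2 B:t1
  3. max(6,3)=6c; end=20; A:t2 B:t3
  4. max(5,9)=9c; end=29; A:t4 B:t3
  5. max(9,7)=9c; end=38; A:t4 B:t5
  6. max(5,5)=5c; end=43; A:t6 B:t5
  7. max(2,6)=6c; end=49; A:t6 B:t7
  8. max(5,3)=5c; end=54; A:t8 B:t7
  9. 7=7c; end=61; A:t8 B:t7

end_cycle[7] = 49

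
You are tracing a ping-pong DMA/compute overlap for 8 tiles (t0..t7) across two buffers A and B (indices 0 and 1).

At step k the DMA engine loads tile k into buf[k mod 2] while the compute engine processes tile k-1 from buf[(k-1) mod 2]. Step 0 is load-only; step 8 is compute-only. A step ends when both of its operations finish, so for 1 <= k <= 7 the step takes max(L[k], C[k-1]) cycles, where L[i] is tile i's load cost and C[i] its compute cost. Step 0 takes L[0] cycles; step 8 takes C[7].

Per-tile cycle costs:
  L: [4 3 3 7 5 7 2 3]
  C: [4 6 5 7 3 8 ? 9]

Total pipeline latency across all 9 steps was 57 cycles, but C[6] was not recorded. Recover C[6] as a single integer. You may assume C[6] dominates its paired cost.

step 0 → dur = L[0]=4 = 4
step 1 → dur = max(L[1]=3, C[0]=4) = 4
step 2 → dur = max(L[2]=3, C[1]=6) = 6
step 3 → dur = max(L[3]=7, C[2]=5) = 7
step 4 → dur = max(L[4]=5, C[3]=7) = 7
step 5 → dur = max(L[5]=7, C[4]=3) = 7
step 6 → dur = max(L[6]=2, C[5]=8) = 8
step 7 → dur = max(L[7]=3, C[6]=?) = C[6]  (unknown; binding)
step 8 → dur = C[7]=9 = 9
sum of known step durations = 52
dur[7] = total - known = 57 - 52 = 5
C[6] is the binding max in step 7, so C[6] = dur[7] = 5

C[6] = 5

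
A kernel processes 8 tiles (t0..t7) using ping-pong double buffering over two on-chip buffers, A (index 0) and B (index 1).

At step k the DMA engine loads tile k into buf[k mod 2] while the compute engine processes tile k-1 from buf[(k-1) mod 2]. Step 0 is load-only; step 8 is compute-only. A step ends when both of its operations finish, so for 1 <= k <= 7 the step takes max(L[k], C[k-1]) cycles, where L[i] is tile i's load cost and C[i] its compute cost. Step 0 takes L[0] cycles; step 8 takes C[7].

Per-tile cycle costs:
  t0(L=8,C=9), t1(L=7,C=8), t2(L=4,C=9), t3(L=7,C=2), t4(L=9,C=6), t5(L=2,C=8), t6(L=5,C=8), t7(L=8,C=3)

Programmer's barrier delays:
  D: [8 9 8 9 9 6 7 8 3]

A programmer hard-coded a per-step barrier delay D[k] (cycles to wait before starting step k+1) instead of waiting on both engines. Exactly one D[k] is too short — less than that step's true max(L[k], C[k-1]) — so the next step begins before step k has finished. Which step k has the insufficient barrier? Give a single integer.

[0] required=L[0]=8=8 vs D=8 ok
[1] required=max(L[1]=7,C[0]=9)=9 vs D=9 ok
[2] required=max(L[2]=4,C[1]=8)=8 vs D=8 ok
[3] required=max(L[3]=7,C[2]=9)=9 vs D=9 ok
[4] required=max(L[4]=9,C[3]=2)=9 vs D=9 ok
[5] required=max(L[5]=2,C[4]=6)=6 vs D=6 ok
[6] required=max(L[6]=5,C[5]=8)=8 vs D=7 SHORT
[7] required=max(L[7]=8,C[6]=8)=8 vs D=8 ok
[8] required=C[7]=3=3 vs D=3 ok

hazard at step 6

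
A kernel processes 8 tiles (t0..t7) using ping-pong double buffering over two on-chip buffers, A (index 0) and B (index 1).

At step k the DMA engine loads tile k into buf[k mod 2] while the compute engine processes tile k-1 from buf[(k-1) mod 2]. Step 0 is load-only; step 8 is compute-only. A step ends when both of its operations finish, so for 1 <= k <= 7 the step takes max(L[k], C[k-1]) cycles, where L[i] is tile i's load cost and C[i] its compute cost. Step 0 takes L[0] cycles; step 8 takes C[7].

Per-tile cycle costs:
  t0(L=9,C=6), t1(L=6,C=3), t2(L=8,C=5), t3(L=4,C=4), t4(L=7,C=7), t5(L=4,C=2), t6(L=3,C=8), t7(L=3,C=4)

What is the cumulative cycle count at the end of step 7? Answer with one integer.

[0] DMA t0→A (9c) ∥ CU idle ⇒ 9c, clock 9
[1] DMA t1→B (6c) ∥ CU A:t0 (6c) ⇒ 6c, clock 15
[2] DMA t2→A (8c) ∥ CU B:t1 (3c) ⇒ 8c, clock 23
[3] DMA t3→B (4c) ∥ CU A:t2 (5c) ⇒ 5c, clock 28
[4] DMA t4→A (7c) ∥ CU B:t3 (4c) ⇒ 7c, clock 35
[5] DMA t5→B (4c) ∥ CU A:t4 (7c) ⇒ 7c, clock 42
[6] DMA t6→A (3c) ∥ CU B:t5 (2c) ⇒ 3c, clock 45
[7] DMA t7→B (3c) ∥ CU A:t6 (8c) ⇒ 8c, clock 53
[8] DMA idle ∥ CU B:t7 (4c) ⇒ 4c, clock 57

end_cycle[7] = 53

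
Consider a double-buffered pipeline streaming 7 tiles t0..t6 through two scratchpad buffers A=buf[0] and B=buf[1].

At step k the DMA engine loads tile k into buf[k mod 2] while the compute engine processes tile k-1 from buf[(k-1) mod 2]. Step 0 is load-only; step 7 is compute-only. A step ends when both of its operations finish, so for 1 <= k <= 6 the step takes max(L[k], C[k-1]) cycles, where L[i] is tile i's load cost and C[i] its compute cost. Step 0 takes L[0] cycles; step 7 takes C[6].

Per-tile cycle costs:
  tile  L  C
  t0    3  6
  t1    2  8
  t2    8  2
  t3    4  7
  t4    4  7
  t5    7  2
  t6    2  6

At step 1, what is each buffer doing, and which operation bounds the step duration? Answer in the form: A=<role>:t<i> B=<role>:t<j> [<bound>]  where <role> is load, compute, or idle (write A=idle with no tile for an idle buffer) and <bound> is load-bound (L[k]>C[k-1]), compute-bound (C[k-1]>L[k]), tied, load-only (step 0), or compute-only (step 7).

[0] DMA t0→A (3c) ∥ CU idle ⇒ 3c, clock 3
[1] DMA t1→B (2c) ∥ CU A:t0 (6c) ⇒ 6c, clock 9
[2] DMA t2→A (8c) ∥ CU B:t1 (8c) ⇒ 8c, clock 17
[3] DMA t3→B (4c) ∥ CU A:t2 (2c) ⇒ 4c, clock 21
[4] DMA t4→A (4c) ∥ CU B:t3 (7c) ⇒ 7c, clock 28
[5] DMA t5→B (7c) ∥ CU A:t4 (7c) ⇒ 7c, clock 35
[6] DMA t6→A (2c) ∥ CU B:t5 (2c) ⇒ 2c, clock 37
[7] DMA idle ∥ CU A:t6 (6c) ⇒ 6c, clock 43

step 1: A=compute:t0 B=load:t1 [compute-bound]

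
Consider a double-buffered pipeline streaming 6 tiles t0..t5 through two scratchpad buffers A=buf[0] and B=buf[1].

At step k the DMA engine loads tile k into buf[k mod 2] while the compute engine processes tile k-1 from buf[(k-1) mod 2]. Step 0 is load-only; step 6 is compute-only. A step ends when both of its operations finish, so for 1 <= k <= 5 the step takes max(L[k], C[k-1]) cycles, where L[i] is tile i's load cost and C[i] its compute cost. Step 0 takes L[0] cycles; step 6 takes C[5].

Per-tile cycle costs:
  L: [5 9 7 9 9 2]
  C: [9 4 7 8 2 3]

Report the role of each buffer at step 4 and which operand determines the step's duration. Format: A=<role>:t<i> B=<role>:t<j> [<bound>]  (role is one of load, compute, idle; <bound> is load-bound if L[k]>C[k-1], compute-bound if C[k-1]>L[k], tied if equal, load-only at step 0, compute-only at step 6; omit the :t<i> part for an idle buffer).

k=0 load=t0/5c comp=- wait=5 total=5
k=1 load=t1/9c comp=t0/9c wait=9 total=14
k=2 load=t2/7c comp=t1/4c wait=7 total=21
k=3 load=t3/9c comp=t2/7c wait=9 total=30
k=4 load=t4/9c comp=t3/8c wait=9 total=39
k=5 load=t5/2c comp=t4/2c wait=2 total=41
k=6 load=- comp=t5/3c wait=3 total=44

step 4: A=load:t4 B=compute:t3 [load-bound]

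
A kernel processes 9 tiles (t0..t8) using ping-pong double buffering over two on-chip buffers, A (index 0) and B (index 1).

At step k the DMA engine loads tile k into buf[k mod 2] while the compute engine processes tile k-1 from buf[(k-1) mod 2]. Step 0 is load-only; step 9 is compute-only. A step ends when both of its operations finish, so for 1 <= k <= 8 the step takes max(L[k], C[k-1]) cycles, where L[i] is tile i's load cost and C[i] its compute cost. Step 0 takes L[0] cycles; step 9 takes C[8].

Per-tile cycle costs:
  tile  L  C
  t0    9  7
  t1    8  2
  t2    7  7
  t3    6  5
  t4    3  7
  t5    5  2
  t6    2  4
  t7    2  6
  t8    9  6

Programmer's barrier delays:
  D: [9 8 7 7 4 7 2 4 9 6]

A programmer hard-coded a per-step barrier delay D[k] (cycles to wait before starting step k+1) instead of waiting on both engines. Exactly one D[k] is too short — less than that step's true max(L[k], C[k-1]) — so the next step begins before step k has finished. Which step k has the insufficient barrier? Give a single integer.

[0] required=L[0]=9=9 vs D=9 ok
[1] required=max(L[1]=8,C[0]=7)=8 vs D=8 ok
[2] required=max(L[2]=7,C[1]=2)=7 vs D=7 ok
[3] required=max(L[3]=6,C[2]=7)=7 vs D=7 ok
[4] required=max(L[4]=3,C[3]=5)=5 vs D=4 SHORT
[5] required=max(L[5]=5,C[4]=7)=7 vs D=7 ok
[6] required=max(L[6]=2,C[5]=2)=2 vs D=2 ok
[7] required=max(L[7]=2,C[6]=4)=4 vs D=4 ok
[8] required=max(L[8]=9,C[7]=6)=9 vs D=9 ok
[9] required=C[8]=6=6 vs D=6 ok

hazard at step 4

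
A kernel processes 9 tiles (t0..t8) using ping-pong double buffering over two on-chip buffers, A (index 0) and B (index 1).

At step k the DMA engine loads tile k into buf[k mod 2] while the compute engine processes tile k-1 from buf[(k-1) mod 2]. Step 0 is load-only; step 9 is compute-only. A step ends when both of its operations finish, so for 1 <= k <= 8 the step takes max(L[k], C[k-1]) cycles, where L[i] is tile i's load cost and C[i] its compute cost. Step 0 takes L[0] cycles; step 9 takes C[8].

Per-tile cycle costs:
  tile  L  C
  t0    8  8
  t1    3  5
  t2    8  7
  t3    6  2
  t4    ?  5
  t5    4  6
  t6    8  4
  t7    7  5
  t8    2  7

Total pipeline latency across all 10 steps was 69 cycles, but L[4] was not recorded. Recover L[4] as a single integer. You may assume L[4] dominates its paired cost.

step 0 = dur = L[0]=8 = 8
step 1 = dur = max(L[1]=3, C[0]=8) = 8
step 2 = dur = max(L[2]=8, C[1]=5) = 8
step 3 = dur = max(L[3]=6, C[2]=7) = 7
step 4 = dur = max(L[4]=?, C[3]=2) = L[4]  (unknown; binding)
step 5 = dur = max(L[5]=4, C[4]=5) = 5
step 6 = dur = max(L[6]=8, C[5]=6) = 8
step 7 = dur = max(L[7]=7, C[6]=4) = 7
step 8 = dur = max(L[8]=2, C[7]=5) = 5
step 9 = dur = C[8]=7 = 7
sum of known step durations = 63
dur[4] = total - known = 69 - 63 = 6
L[4] is the binding max in step 4, so L[4] = dur[4] = 6

L[4] = 6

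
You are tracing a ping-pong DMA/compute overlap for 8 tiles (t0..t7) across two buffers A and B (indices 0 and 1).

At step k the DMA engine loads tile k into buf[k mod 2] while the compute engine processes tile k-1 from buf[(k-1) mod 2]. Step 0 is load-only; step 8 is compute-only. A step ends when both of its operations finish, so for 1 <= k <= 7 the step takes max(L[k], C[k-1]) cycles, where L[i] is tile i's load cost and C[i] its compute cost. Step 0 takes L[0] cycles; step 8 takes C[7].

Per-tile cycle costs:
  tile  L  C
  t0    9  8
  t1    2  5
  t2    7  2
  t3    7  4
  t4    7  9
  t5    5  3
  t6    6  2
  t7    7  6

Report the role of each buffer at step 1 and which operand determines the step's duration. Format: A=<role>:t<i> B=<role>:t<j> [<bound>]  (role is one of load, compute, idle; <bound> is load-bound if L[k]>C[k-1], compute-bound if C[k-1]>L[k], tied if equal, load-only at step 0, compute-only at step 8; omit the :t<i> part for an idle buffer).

step 1: A=compute:t0 B=load:t1 [compute-bound]

[0] DMA t0→A (9c) ∥ CU idle ⇒ 9c, clock 9
[1] DMA t1→B (2c) ∥ CU A:t0 (8c) ⇒ 8c, clock 17
[2] DMA t2→A (7c) ∥ CU B:t1 (5c) ⇒ 7c, clock 24
[3] DMA t3→B (7c) ∥ CU A:t2 (2c) ⇒ 7c, clock 31
[4] DMA t4→A (7c) ∥ CU B:t3 (4c) ⇒ 7c, clock 38
[5] DMA t5→B (5c) ∥ CU A:t4 (9c) ⇒ 9c, clock 47
[6] DMA t6→A (6c) ∥ CU B:t5 (3c) ⇒ 6c, clock 53
[7] DMA t7→B (7c) ∥ CU A:t6 (2c) ⇒ 7c, clock 60
[8] DMA idle ∥ CU B:t7 (6c) ⇒ 6c, clock 66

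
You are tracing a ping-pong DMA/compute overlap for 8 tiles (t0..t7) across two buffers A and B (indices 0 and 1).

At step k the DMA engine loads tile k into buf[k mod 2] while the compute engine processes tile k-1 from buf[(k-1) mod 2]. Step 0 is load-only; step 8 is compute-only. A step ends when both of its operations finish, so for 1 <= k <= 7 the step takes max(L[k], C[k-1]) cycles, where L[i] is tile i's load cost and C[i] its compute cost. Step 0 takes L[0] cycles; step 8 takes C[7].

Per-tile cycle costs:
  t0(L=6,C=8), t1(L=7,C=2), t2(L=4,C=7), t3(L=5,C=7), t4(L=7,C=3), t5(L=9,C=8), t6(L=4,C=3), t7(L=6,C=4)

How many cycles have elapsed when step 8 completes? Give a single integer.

  0. 6=6c; end=6; A:t0 B:-
  1. max(7,8)=8c; end=14; A:t0 B:t1
  2. max(4,2)=4c; end=18; A:t2 B:t1
  3. max(5,7)=7c; end=25; A:t2 B:t3
  4. max(7,7)=7c; end=32; A:t4 B:t3
  5. max(9,3)=9c; end=41; A:t4 B:t5
  6. max(4,8)=8c; end=49; A:t6 B:t5
  7. max(6,3)=6c; end=55; A:t6 B:t7
  8. 4=4c; end=59; A:t6 B:t7

end_cycle[8] = 59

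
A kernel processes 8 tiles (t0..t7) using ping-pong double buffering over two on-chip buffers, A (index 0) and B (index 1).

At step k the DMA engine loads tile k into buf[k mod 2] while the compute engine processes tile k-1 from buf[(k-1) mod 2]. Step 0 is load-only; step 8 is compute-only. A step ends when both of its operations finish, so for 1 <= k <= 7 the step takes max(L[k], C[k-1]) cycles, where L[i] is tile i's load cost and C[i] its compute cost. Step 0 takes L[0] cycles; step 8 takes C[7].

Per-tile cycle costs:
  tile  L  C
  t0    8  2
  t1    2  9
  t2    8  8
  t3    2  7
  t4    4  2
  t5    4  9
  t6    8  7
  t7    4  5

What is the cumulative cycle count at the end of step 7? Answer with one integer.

[0] DMA t0→A (8c) ∥ CU idle ⇒ 8c, clock 8
[1] DMA t1→B (2c) ∥ CU A:t0 (2c) ⇒ 2c, clock 10
[2] DMA t2→A (8c) ∥ CU B:t1 (9c) ⇒ 9c, clock 19
[3] DMA t3→B (2c) ∥ CU A:t2 (8c) ⇒ 8c, clock 27
[4] DMA t4→A (4c) ∥ CU B:t3 (7c) ⇒ 7c, clock 34
[5] DMA t5→B (4c) ∥ CU A:t4 (2c) ⇒ 4c, clock 38
[6] DMA t6→A (8c) ∥ CU B:t5 (9c) ⇒ 9c, clock 47
[7] DMA t7→B (4c) ∥ CU A:t6 (7c) ⇒ 7c, clock 54
[8] DMA idle ∥ CU B:t7 (5c) ⇒ 5c, clock 59

end_cycle[7] = 54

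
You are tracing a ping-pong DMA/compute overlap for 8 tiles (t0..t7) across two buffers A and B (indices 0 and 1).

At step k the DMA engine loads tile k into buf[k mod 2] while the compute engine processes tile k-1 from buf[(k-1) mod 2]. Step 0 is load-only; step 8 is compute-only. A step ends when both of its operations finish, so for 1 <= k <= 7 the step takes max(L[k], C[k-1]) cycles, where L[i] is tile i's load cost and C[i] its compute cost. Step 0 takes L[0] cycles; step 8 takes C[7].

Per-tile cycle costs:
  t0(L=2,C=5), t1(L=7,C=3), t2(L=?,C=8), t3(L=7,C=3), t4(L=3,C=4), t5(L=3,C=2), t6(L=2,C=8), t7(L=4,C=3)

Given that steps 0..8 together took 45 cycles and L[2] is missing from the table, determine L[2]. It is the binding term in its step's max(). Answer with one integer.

step 0 = dur = L[0]=2 = 2
step 1 = dur = max(L[1]=7, C[0]=5) = 7
step 2 = dur = max(L[2]=?, C[1]=3) = L[2]  (unknown; binding)
step 3 = dur = max(L[3]=7, C[2]=8) = 8
step 4 = dur = max(L[4]=3, C[3]=3) = 3
step 5 = dur = max(L[5]=3, C[4]=4) = 4
step 6 = dur = max(L[6]=2, C[5]=2) = 2
step 7 = dur = max(L[7]=4, C[6]=8) = 8
step 8 = dur = C[7]=3 = 3
sum of known step durations = 37
dur[2] = total - known = 45 - 37 = 8
L[2] is the binding max in step 2, so L[2] = dur[2] = 8

L[2] = 8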